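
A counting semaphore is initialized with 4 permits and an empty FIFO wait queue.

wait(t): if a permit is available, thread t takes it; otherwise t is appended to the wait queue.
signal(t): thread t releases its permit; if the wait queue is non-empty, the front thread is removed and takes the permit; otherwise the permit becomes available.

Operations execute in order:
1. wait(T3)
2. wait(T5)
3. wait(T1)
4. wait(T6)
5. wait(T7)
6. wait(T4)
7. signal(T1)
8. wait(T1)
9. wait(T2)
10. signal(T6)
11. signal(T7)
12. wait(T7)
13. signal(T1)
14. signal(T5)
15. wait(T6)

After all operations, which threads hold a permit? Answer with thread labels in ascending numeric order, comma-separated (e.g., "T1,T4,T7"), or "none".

Step 1: wait(T3) -> count=3 queue=[] holders={T3}
Step 2: wait(T5) -> count=2 queue=[] holders={T3,T5}
Step 3: wait(T1) -> count=1 queue=[] holders={T1,T3,T5}
Step 4: wait(T6) -> count=0 queue=[] holders={T1,T3,T5,T6}
Step 5: wait(T7) -> count=0 queue=[T7] holders={T1,T3,T5,T6}
Step 6: wait(T4) -> count=0 queue=[T7,T4] holders={T1,T3,T5,T6}
Step 7: signal(T1) -> count=0 queue=[T4] holders={T3,T5,T6,T7}
Step 8: wait(T1) -> count=0 queue=[T4,T1] holders={T3,T5,T6,T7}
Step 9: wait(T2) -> count=0 queue=[T4,T1,T2] holders={T3,T5,T6,T7}
Step 10: signal(T6) -> count=0 queue=[T1,T2] holders={T3,T4,T5,T7}
Step 11: signal(T7) -> count=0 queue=[T2] holders={T1,T3,T4,T5}
Step 12: wait(T7) -> count=0 queue=[T2,T7] holders={T1,T3,T4,T5}
Step 13: signal(T1) -> count=0 queue=[T7] holders={T2,T3,T4,T5}
Step 14: signal(T5) -> count=0 queue=[] holders={T2,T3,T4,T7}
Step 15: wait(T6) -> count=0 queue=[T6] holders={T2,T3,T4,T7}
Final holders: T2,T3,T4,T7

Answer: T2,T3,T4,T7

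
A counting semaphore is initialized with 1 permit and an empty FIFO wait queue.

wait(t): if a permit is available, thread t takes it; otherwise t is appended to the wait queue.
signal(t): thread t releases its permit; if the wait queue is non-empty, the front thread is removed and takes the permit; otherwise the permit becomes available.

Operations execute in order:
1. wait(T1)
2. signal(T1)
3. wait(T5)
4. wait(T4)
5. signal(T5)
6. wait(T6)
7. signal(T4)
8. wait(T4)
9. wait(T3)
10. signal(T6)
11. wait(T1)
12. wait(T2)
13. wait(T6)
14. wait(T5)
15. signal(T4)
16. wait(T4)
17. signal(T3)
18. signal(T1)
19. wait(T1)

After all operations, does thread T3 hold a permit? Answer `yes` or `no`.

Step 1: wait(T1) -> count=0 queue=[] holders={T1}
Step 2: signal(T1) -> count=1 queue=[] holders={none}
Step 3: wait(T5) -> count=0 queue=[] holders={T5}
Step 4: wait(T4) -> count=0 queue=[T4] holders={T5}
Step 5: signal(T5) -> count=0 queue=[] holders={T4}
Step 6: wait(T6) -> count=0 queue=[T6] holders={T4}
Step 7: signal(T4) -> count=0 queue=[] holders={T6}
Step 8: wait(T4) -> count=0 queue=[T4] holders={T6}
Step 9: wait(T3) -> count=0 queue=[T4,T3] holders={T6}
Step 10: signal(T6) -> count=0 queue=[T3] holders={T4}
Step 11: wait(T1) -> count=0 queue=[T3,T1] holders={T4}
Step 12: wait(T2) -> count=0 queue=[T3,T1,T2] holders={T4}
Step 13: wait(T6) -> count=0 queue=[T3,T1,T2,T6] holders={T4}
Step 14: wait(T5) -> count=0 queue=[T3,T1,T2,T6,T5] holders={T4}
Step 15: signal(T4) -> count=0 queue=[T1,T2,T6,T5] holders={T3}
Step 16: wait(T4) -> count=0 queue=[T1,T2,T6,T5,T4] holders={T3}
Step 17: signal(T3) -> count=0 queue=[T2,T6,T5,T4] holders={T1}
Step 18: signal(T1) -> count=0 queue=[T6,T5,T4] holders={T2}
Step 19: wait(T1) -> count=0 queue=[T6,T5,T4,T1] holders={T2}
Final holders: {T2} -> T3 not in holders

Answer: no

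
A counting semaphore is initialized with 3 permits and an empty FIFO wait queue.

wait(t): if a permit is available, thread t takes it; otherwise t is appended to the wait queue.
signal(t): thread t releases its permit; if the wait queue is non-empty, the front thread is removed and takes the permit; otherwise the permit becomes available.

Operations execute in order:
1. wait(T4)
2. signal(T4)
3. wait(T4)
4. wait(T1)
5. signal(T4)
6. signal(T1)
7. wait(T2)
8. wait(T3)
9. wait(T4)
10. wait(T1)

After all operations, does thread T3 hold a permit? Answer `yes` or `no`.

Answer: yes

Derivation:
Step 1: wait(T4) -> count=2 queue=[] holders={T4}
Step 2: signal(T4) -> count=3 queue=[] holders={none}
Step 3: wait(T4) -> count=2 queue=[] holders={T4}
Step 4: wait(T1) -> count=1 queue=[] holders={T1,T4}
Step 5: signal(T4) -> count=2 queue=[] holders={T1}
Step 6: signal(T1) -> count=3 queue=[] holders={none}
Step 7: wait(T2) -> count=2 queue=[] holders={T2}
Step 8: wait(T3) -> count=1 queue=[] holders={T2,T3}
Step 9: wait(T4) -> count=0 queue=[] holders={T2,T3,T4}
Step 10: wait(T1) -> count=0 queue=[T1] holders={T2,T3,T4}
Final holders: {T2,T3,T4} -> T3 in holders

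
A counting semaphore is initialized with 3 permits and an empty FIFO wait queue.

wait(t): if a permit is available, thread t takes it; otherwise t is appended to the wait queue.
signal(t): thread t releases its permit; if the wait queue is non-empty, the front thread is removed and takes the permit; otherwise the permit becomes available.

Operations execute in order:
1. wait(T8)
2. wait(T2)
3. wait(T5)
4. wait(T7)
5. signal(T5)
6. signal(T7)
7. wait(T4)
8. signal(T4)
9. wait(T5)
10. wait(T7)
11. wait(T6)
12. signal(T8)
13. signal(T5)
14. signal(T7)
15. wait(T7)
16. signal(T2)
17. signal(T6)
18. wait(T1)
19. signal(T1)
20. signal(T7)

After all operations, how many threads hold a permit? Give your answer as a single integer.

Answer: 0

Derivation:
Step 1: wait(T8) -> count=2 queue=[] holders={T8}
Step 2: wait(T2) -> count=1 queue=[] holders={T2,T8}
Step 3: wait(T5) -> count=0 queue=[] holders={T2,T5,T8}
Step 4: wait(T7) -> count=0 queue=[T7] holders={T2,T5,T8}
Step 5: signal(T5) -> count=0 queue=[] holders={T2,T7,T8}
Step 6: signal(T7) -> count=1 queue=[] holders={T2,T8}
Step 7: wait(T4) -> count=0 queue=[] holders={T2,T4,T8}
Step 8: signal(T4) -> count=1 queue=[] holders={T2,T8}
Step 9: wait(T5) -> count=0 queue=[] holders={T2,T5,T8}
Step 10: wait(T7) -> count=0 queue=[T7] holders={T2,T5,T8}
Step 11: wait(T6) -> count=0 queue=[T7,T6] holders={T2,T5,T8}
Step 12: signal(T8) -> count=0 queue=[T6] holders={T2,T5,T7}
Step 13: signal(T5) -> count=0 queue=[] holders={T2,T6,T7}
Step 14: signal(T7) -> count=1 queue=[] holders={T2,T6}
Step 15: wait(T7) -> count=0 queue=[] holders={T2,T6,T7}
Step 16: signal(T2) -> count=1 queue=[] holders={T6,T7}
Step 17: signal(T6) -> count=2 queue=[] holders={T7}
Step 18: wait(T1) -> count=1 queue=[] holders={T1,T7}
Step 19: signal(T1) -> count=2 queue=[] holders={T7}
Step 20: signal(T7) -> count=3 queue=[] holders={none}
Final holders: {none} -> 0 thread(s)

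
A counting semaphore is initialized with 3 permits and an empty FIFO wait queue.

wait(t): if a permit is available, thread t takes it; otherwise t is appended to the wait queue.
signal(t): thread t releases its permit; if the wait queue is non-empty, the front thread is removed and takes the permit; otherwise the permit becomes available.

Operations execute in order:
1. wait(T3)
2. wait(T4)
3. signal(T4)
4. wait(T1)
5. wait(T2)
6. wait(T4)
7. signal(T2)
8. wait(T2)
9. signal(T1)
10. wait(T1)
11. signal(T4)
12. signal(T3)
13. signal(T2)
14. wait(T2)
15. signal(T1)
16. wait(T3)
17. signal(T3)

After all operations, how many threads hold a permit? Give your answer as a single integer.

Step 1: wait(T3) -> count=2 queue=[] holders={T3}
Step 2: wait(T4) -> count=1 queue=[] holders={T3,T4}
Step 3: signal(T4) -> count=2 queue=[] holders={T3}
Step 4: wait(T1) -> count=1 queue=[] holders={T1,T3}
Step 5: wait(T2) -> count=0 queue=[] holders={T1,T2,T3}
Step 6: wait(T4) -> count=0 queue=[T4] holders={T1,T2,T3}
Step 7: signal(T2) -> count=0 queue=[] holders={T1,T3,T4}
Step 8: wait(T2) -> count=0 queue=[T2] holders={T1,T3,T4}
Step 9: signal(T1) -> count=0 queue=[] holders={T2,T3,T4}
Step 10: wait(T1) -> count=0 queue=[T1] holders={T2,T3,T4}
Step 11: signal(T4) -> count=0 queue=[] holders={T1,T2,T3}
Step 12: signal(T3) -> count=1 queue=[] holders={T1,T2}
Step 13: signal(T2) -> count=2 queue=[] holders={T1}
Step 14: wait(T2) -> count=1 queue=[] holders={T1,T2}
Step 15: signal(T1) -> count=2 queue=[] holders={T2}
Step 16: wait(T3) -> count=1 queue=[] holders={T2,T3}
Step 17: signal(T3) -> count=2 queue=[] holders={T2}
Final holders: {T2} -> 1 thread(s)

Answer: 1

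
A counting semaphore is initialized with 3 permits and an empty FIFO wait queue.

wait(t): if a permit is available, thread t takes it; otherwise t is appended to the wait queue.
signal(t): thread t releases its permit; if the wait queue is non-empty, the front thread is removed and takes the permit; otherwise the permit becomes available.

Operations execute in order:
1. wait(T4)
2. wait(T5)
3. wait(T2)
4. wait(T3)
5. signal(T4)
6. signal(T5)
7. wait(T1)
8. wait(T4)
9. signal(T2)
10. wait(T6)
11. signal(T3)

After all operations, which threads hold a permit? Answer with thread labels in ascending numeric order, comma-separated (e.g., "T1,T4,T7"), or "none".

Answer: T1,T4,T6

Derivation:
Step 1: wait(T4) -> count=2 queue=[] holders={T4}
Step 2: wait(T5) -> count=1 queue=[] holders={T4,T5}
Step 3: wait(T2) -> count=0 queue=[] holders={T2,T4,T5}
Step 4: wait(T3) -> count=0 queue=[T3] holders={T2,T4,T5}
Step 5: signal(T4) -> count=0 queue=[] holders={T2,T3,T5}
Step 6: signal(T5) -> count=1 queue=[] holders={T2,T3}
Step 7: wait(T1) -> count=0 queue=[] holders={T1,T2,T3}
Step 8: wait(T4) -> count=0 queue=[T4] holders={T1,T2,T3}
Step 9: signal(T2) -> count=0 queue=[] holders={T1,T3,T4}
Step 10: wait(T6) -> count=0 queue=[T6] holders={T1,T3,T4}
Step 11: signal(T3) -> count=0 queue=[] holders={T1,T4,T6}
Final holders: T1,T4,T6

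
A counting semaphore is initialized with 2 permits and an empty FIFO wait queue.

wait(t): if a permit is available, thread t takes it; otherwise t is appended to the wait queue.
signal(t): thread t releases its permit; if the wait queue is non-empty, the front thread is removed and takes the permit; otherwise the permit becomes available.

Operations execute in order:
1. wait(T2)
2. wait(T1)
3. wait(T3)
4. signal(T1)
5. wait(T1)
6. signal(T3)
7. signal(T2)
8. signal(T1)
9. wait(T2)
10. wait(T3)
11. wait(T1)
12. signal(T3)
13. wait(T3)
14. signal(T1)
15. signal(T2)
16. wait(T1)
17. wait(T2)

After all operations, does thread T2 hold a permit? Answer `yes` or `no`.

Step 1: wait(T2) -> count=1 queue=[] holders={T2}
Step 2: wait(T1) -> count=0 queue=[] holders={T1,T2}
Step 3: wait(T3) -> count=0 queue=[T3] holders={T1,T2}
Step 4: signal(T1) -> count=0 queue=[] holders={T2,T3}
Step 5: wait(T1) -> count=0 queue=[T1] holders={T2,T3}
Step 6: signal(T3) -> count=0 queue=[] holders={T1,T2}
Step 7: signal(T2) -> count=1 queue=[] holders={T1}
Step 8: signal(T1) -> count=2 queue=[] holders={none}
Step 9: wait(T2) -> count=1 queue=[] holders={T2}
Step 10: wait(T3) -> count=0 queue=[] holders={T2,T3}
Step 11: wait(T1) -> count=0 queue=[T1] holders={T2,T3}
Step 12: signal(T3) -> count=0 queue=[] holders={T1,T2}
Step 13: wait(T3) -> count=0 queue=[T3] holders={T1,T2}
Step 14: signal(T1) -> count=0 queue=[] holders={T2,T3}
Step 15: signal(T2) -> count=1 queue=[] holders={T3}
Step 16: wait(T1) -> count=0 queue=[] holders={T1,T3}
Step 17: wait(T2) -> count=0 queue=[T2] holders={T1,T3}
Final holders: {T1,T3} -> T2 not in holders

Answer: no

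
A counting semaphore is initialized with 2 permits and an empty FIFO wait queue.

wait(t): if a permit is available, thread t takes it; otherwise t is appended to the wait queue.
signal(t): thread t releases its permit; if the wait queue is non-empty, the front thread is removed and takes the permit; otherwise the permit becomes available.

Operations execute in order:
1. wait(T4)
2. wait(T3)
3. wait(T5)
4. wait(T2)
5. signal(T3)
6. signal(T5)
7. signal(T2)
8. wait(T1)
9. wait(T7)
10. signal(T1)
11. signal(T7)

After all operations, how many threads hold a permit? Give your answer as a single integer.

Answer: 1

Derivation:
Step 1: wait(T4) -> count=1 queue=[] holders={T4}
Step 2: wait(T3) -> count=0 queue=[] holders={T3,T4}
Step 3: wait(T5) -> count=0 queue=[T5] holders={T3,T4}
Step 4: wait(T2) -> count=0 queue=[T5,T2] holders={T3,T4}
Step 5: signal(T3) -> count=0 queue=[T2] holders={T4,T5}
Step 6: signal(T5) -> count=0 queue=[] holders={T2,T4}
Step 7: signal(T2) -> count=1 queue=[] holders={T4}
Step 8: wait(T1) -> count=0 queue=[] holders={T1,T4}
Step 9: wait(T7) -> count=0 queue=[T7] holders={T1,T4}
Step 10: signal(T1) -> count=0 queue=[] holders={T4,T7}
Step 11: signal(T7) -> count=1 queue=[] holders={T4}
Final holders: {T4} -> 1 thread(s)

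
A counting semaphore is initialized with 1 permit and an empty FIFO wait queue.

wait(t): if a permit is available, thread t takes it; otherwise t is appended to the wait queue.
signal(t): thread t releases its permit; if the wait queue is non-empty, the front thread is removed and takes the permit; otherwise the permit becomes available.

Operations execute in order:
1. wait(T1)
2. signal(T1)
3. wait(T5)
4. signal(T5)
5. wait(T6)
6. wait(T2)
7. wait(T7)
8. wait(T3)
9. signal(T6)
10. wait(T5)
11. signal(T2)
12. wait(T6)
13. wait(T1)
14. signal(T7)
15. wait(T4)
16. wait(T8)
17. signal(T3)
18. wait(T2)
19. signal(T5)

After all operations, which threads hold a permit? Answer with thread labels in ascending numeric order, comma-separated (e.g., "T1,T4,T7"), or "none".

Step 1: wait(T1) -> count=0 queue=[] holders={T1}
Step 2: signal(T1) -> count=1 queue=[] holders={none}
Step 3: wait(T5) -> count=0 queue=[] holders={T5}
Step 4: signal(T5) -> count=1 queue=[] holders={none}
Step 5: wait(T6) -> count=0 queue=[] holders={T6}
Step 6: wait(T2) -> count=0 queue=[T2] holders={T6}
Step 7: wait(T7) -> count=0 queue=[T2,T7] holders={T6}
Step 8: wait(T3) -> count=0 queue=[T2,T7,T3] holders={T6}
Step 9: signal(T6) -> count=0 queue=[T7,T3] holders={T2}
Step 10: wait(T5) -> count=0 queue=[T7,T3,T5] holders={T2}
Step 11: signal(T2) -> count=0 queue=[T3,T5] holders={T7}
Step 12: wait(T6) -> count=0 queue=[T3,T5,T6] holders={T7}
Step 13: wait(T1) -> count=0 queue=[T3,T5,T6,T1] holders={T7}
Step 14: signal(T7) -> count=0 queue=[T5,T6,T1] holders={T3}
Step 15: wait(T4) -> count=0 queue=[T5,T6,T1,T4] holders={T3}
Step 16: wait(T8) -> count=0 queue=[T5,T6,T1,T4,T8] holders={T3}
Step 17: signal(T3) -> count=0 queue=[T6,T1,T4,T8] holders={T5}
Step 18: wait(T2) -> count=0 queue=[T6,T1,T4,T8,T2] holders={T5}
Step 19: signal(T5) -> count=0 queue=[T1,T4,T8,T2] holders={T6}
Final holders: T6

Answer: T6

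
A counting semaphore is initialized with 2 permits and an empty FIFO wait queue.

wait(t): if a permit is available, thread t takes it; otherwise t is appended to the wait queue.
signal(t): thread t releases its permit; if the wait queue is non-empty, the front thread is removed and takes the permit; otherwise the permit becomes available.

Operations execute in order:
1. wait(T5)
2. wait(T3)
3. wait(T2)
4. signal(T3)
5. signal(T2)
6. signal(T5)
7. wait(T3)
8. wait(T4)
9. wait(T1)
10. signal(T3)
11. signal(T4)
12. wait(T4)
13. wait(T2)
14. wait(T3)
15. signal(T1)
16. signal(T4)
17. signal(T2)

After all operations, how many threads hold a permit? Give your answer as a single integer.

Answer: 1

Derivation:
Step 1: wait(T5) -> count=1 queue=[] holders={T5}
Step 2: wait(T3) -> count=0 queue=[] holders={T3,T5}
Step 3: wait(T2) -> count=0 queue=[T2] holders={T3,T5}
Step 4: signal(T3) -> count=0 queue=[] holders={T2,T5}
Step 5: signal(T2) -> count=1 queue=[] holders={T5}
Step 6: signal(T5) -> count=2 queue=[] holders={none}
Step 7: wait(T3) -> count=1 queue=[] holders={T3}
Step 8: wait(T4) -> count=0 queue=[] holders={T3,T4}
Step 9: wait(T1) -> count=0 queue=[T1] holders={T3,T4}
Step 10: signal(T3) -> count=0 queue=[] holders={T1,T4}
Step 11: signal(T4) -> count=1 queue=[] holders={T1}
Step 12: wait(T4) -> count=0 queue=[] holders={T1,T4}
Step 13: wait(T2) -> count=0 queue=[T2] holders={T1,T4}
Step 14: wait(T3) -> count=0 queue=[T2,T3] holders={T1,T4}
Step 15: signal(T1) -> count=0 queue=[T3] holders={T2,T4}
Step 16: signal(T4) -> count=0 queue=[] holders={T2,T3}
Step 17: signal(T2) -> count=1 queue=[] holders={T3}
Final holders: {T3} -> 1 thread(s)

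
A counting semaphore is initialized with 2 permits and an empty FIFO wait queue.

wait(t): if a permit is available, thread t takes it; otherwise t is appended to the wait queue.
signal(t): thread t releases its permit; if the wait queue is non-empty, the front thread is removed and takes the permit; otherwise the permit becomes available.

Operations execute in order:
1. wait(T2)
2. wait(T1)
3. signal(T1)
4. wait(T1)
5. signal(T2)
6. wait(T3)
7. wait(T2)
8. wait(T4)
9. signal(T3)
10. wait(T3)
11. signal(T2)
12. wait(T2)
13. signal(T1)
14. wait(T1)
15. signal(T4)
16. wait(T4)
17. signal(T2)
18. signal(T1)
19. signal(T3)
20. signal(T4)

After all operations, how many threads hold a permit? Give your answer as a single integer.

Step 1: wait(T2) -> count=1 queue=[] holders={T2}
Step 2: wait(T1) -> count=0 queue=[] holders={T1,T2}
Step 3: signal(T1) -> count=1 queue=[] holders={T2}
Step 4: wait(T1) -> count=0 queue=[] holders={T1,T2}
Step 5: signal(T2) -> count=1 queue=[] holders={T1}
Step 6: wait(T3) -> count=0 queue=[] holders={T1,T3}
Step 7: wait(T2) -> count=0 queue=[T2] holders={T1,T3}
Step 8: wait(T4) -> count=0 queue=[T2,T4] holders={T1,T3}
Step 9: signal(T3) -> count=0 queue=[T4] holders={T1,T2}
Step 10: wait(T3) -> count=0 queue=[T4,T3] holders={T1,T2}
Step 11: signal(T2) -> count=0 queue=[T3] holders={T1,T4}
Step 12: wait(T2) -> count=0 queue=[T3,T2] holders={T1,T4}
Step 13: signal(T1) -> count=0 queue=[T2] holders={T3,T4}
Step 14: wait(T1) -> count=0 queue=[T2,T1] holders={T3,T4}
Step 15: signal(T4) -> count=0 queue=[T1] holders={T2,T3}
Step 16: wait(T4) -> count=0 queue=[T1,T4] holders={T2,T3}
Step 17: signal(T2) -> count=0 queue=[T4] holders={T1,T3}
Step 18: signal(T1) -> count=0 queue=[] holders={T3,T4}
Step 19: signal(T3) -> count=1 queue=[] holders={T4}
Step 20: signal(T4) -> count=2 queue=[] holders={none}
Final holders: {none} -> 0 thread(s)

Answer: 0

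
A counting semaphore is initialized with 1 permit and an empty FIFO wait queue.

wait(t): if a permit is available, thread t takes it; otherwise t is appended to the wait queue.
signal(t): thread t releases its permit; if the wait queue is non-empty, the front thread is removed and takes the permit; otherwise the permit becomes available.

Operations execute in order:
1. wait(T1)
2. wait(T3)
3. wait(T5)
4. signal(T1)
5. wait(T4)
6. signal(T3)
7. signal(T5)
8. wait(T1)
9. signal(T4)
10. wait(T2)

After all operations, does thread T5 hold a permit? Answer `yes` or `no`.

Step 1: wait(T1) -> count=0 queue=[] holders={T1}
Step 2: wait(T3) -> count=0 queue=[T3] holders={T1}
Step 3: wait(T5) -> count=0 queue=[T3,T5] holders={T1}
Step 4: signal(T1) -> count=0 queue=[T5] holders={T3}
Step 5: wait(T4) -> count=0 queue=[T5,T4] holders={T3}
Step 6: signal(T3) -> count=0 queue=[T4] holders={T5}
Step 7: signal(T5) -> count=0 queue=[] holders={T4}
Step 8: wait(T1) -> count=0 queue=[T1] holders={T4}
Step 9: signal(T4) -> count=0 queue=[] holders={T1}
Step 10: wait(T2) -> count=0 queue=[T2] holders={T1}
Final holders: {T1} -> T5 not in holders

Answer: no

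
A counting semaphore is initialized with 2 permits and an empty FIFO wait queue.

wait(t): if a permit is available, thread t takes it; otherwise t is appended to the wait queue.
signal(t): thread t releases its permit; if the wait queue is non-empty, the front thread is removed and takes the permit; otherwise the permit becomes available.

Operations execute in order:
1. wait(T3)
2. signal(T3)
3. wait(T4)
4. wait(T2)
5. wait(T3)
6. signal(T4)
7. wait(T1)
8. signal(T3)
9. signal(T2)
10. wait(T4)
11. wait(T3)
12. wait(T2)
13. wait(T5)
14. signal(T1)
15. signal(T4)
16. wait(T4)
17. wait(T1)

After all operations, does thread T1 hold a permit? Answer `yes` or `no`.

Step 1: wait(T3) -> count=1 queue=[] holders={T3}
Step 2: signal(T3) -> count=2 queue=[] holders={none}
Step 3: wait(T4) -> count=1 queue=[] holders={T4}
Step 4: wait(T2) -> count=0 queue=[] holders={T2,T4}
Step 5: wait(T3) -> count=0 queue=[T3] holders={T2,T4}
Step 6: signal(T4) -> count=0 queue=[] holders={T2,T3}
Step 7: wait(T1) -> count=0 queue=[T1] holders={T2,T3}
Step 8: signal(T3) -> count=0 queue=[] holders={T1,T2}
Step 9: signal(T2) -> count=1 queue=[] holders={T1}
Step 10: wait(T4) -> count=0 queue=[] holders={T1,T4}
Step 11: wait(T3) -> count=0 queue=[T3] holders={T1,T4}
Step 12: wait(T2) -> count=0 queue=[T3,T2] holders={T1,T4}
Step 13: wait(T5) -> count=0 queue=[T3,T2,T5] holders={T1,T4}
Step 14: signal(T1) -> count=0 queue=[T2,T5] holders={T3,T4}
Step 15: signal(T4) -> count=0 queue=[T5] holders={T2,T3}
Step 16: wait(T4) -> count=0 queue=[T5,T4] holders={T2,T3}
Step 17: wait(T1) -> count=0 queue=[T5,T4,T1] holders={T2,T3}
Final holders: {T2,T3} -> T1 not in holders

Answer: no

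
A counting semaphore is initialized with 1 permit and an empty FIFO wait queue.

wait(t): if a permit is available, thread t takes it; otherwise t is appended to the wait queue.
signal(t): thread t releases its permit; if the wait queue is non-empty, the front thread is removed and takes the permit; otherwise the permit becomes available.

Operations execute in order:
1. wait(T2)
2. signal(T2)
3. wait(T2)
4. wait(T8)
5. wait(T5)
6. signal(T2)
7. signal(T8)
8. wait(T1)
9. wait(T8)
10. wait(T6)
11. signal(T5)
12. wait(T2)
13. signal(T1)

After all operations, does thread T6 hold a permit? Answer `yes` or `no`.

Step 1: wait(T2) -> count=0 queue=[] holders={T2}
Step 2: signal(T2) -> count=1 queue=[] holders={none}
Step 3: wait(T2) -> count=0 queue=[] holders={T2}
Step 4: wait(T8) -> count=0 queue=[T8] holders={T2}
Step 5: wait(T5) -> count=0 queue=[T8,T5] holders={T2}
Step 6: signal(T2) -> count=0 queue=[T5] holders={T8}
Step 7: signal(T8) -> count=0 queue=[] holders={T5}
Step 8: wait(T1) -> count=0 queue=[T1] holders={T5}
Step 9: wait(T8) -> count=0 queue=[T1,T8] holders={T5}
Step 10: wait(T6) -> count=0 queue=[T1,T8,T6] holders={T5}
Step 11: signal(T5) -> count=0 queue=[T8,T6] holders={T1}
Step 12: wait(T2) -> count=0 queue=[T8,T6,T2] holders={T1}
Step 13: signal(T1) -> count=0 queue=[T6,T2] holders={T8}
Final holders: {T8} -> T6 not in holders

Answer: no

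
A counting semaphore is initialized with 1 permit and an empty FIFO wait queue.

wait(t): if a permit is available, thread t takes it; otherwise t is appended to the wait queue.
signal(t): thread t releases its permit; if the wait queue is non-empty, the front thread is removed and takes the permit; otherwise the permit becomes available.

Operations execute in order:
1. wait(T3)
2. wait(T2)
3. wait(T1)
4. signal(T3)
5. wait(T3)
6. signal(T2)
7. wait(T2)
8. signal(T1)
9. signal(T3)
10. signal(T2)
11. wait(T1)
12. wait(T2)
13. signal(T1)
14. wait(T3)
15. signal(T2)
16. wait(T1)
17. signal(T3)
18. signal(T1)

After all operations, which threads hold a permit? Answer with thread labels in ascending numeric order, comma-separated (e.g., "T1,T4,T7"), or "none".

Step 1: wait(T3) -> count=0 queue=[] holders={T3}
Step 2: wait(T2) -> count=0 queue=[T2] holders={T3}
Step 3: wait(T1) -> count=0 queue=[T2,T1] holders={T3}
Step 4: signal(T3) -> count=0 queue=[T1] holders={T2}
Step 5: wait(T3) -> count=0 queue=[T1,T3] holders={T2}
Step 6: signal(T2) -> count=0 queue=[T3] holders={T1}
Step 7: wait(T2) -> count=0 queue=[T3,T2] holders={T1}
Step 8: signal(T1) -> count=0 queue=[T2] holders={T3}
Step 9: signal(T3) -> count=0 queue=[] holders={T2}
Step 10: signal(T2) -> count=1 queue=[] holders={none}
Step 11: wait(T1) -> count=0 queue=[] holders={T1}
Step 12: wait(T2) -> count=0 queue=[T2] holders={T1}
Step 13: signal(T1) -> count=0 queue=[] holders={T2}
Step 14: wait(T3) -> count=0 queue=[T3] holders={T2}
Step 15: signal(T2) -> count=0 queue=[] holders={T3}
Step 16: wait(T1) -> count=0 queue=[T1] holders={T3}
Step 17: signal(T3) -> count=0 queue=[] holders={T1}
Step 18: signal(T1) -> count=1 queue=[] holders={none}
Final holders: none

Answer: none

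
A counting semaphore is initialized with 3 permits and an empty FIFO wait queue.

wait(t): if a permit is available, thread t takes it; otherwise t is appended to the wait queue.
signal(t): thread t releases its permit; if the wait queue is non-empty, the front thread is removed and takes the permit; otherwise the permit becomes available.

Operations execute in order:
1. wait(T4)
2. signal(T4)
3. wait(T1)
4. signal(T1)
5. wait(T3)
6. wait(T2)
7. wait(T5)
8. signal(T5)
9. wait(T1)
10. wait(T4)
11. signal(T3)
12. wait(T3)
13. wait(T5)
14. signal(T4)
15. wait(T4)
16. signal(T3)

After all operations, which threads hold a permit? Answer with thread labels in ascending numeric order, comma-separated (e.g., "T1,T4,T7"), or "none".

Step 1: wait(T4) -> count=2 queue=[] holders={T4}
Step 2: signal(T4) -> count=3 queue=[] holders={none}
Step 3: wait(T1) -> count=2 queue=[] holders={T1}
Step 4: signal(T1) -> count=3 queue=[] holders={none}
Step 5: wait(T3) -> count=2 queue=[] holders={T3}
Step 6: wait(T2) -> count=1 queue=[] holders={T2,T3}
Step 7: wait(T5) -> count=0 queue=[] holders={T2,T3,T5}
Step 8: signal(T5) -> count=1 queue=[] holders={T2,T3}
Step 9: wait(T1) -> count=0 queue=[] holders={T1,T2,T3}
Step 10: wait(T4) -> count=0 queue=[T4] holders={T1,T2,T3}
Step 11: signal(T3) -> count=0 queue=[] holders={T1,T2,T4}
Step 12: wait(T3) -> count=0 queue=[T3] holders={T1,T2,T4}
Step 13: wait(T5) -> count=0 queue=[T3,T5] holders={T1,T2,T4}
Step 14: signal(T4) -> count=0 queue=[T5] holders={T1,T2,T3}
Step 15: wait(T4) -> count=0 queue=[T5,T4] holders={T1,T2,T3}
Step 16: signal(T3) -> count=0 queue=[T4] holders={T1,T2,T5}
Final holders: T1,T2,T5

Answer: T1,T2,T5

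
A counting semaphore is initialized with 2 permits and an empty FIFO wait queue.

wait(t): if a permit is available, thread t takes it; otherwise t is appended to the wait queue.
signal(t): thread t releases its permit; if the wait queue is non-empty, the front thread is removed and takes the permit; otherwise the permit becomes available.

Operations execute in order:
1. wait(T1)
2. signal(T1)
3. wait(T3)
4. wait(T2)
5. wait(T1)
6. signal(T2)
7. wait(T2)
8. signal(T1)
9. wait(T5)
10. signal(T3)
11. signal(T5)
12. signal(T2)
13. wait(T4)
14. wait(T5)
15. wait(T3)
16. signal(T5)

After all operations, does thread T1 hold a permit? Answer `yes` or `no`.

Answer: no

Derivation:
Step 1: wait(T1) -> count=1 queue=[] holders={T1}
Step 2: signal(T1) -> count=2 queue=[] holders={none}
Step 3: wait(T3) -> count=1 queue=[] holders={T3}
Step 4: wait(T2) -> count=0 queue=[] holders={T2,T3}
Step 5: wait(T1) -> count=0 queue=[T1] holders={T2,T3}
Step 6: signal(T2) -> count=0 queue=[] holders={T1,T3}
Step 7: wait(T2) -> count=0 queue=[T2] holders={T1,T3}
Step 8: signal(T1) -> count=0 queue=[] holders={T2,T3}
Step 9: wait(T5) -> count=0 queue=[T5] holders={T2,T3}
Step 10: signal(T3) -> count=0 queue=[] holders={T2,T5}
Step 11: signal(T5) -> count=1 queue=[] holders={T2}
Step 12: signal(T2) -> count=2 queue=[] holders={none}
Step 13: wait(T4) -> count=1 queue=[] holders={T4}
Step 14: wait(T5) -> count=0 queue=[] holders={T4,T5}
Step 15: wait(T3) -> count=0 queue=[T3] holders={T4,T5}
Step 16: signal(T5) -> count=0 queue=[] holders={T3,T4}
Final holders: {T3,T4} -> T1 not in holders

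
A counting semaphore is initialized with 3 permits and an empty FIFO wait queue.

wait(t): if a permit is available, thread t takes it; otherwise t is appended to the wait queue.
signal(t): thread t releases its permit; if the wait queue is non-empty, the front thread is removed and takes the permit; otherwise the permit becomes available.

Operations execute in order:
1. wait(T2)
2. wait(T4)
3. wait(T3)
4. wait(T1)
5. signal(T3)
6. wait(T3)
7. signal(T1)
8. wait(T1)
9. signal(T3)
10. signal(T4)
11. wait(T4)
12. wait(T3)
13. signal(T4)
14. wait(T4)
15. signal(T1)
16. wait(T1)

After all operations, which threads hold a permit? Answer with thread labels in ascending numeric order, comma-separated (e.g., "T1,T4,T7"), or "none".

Answer: T2,T3,T4

Derivation:
Step 1: wait(T2) -> count=2 queue=[] holders={T2}
Step 2: wait(T4) -> count=1 queue=[] holders={T2,T4}
Step 3: wait(T3) -> count=0 queue=[] holders={T2,T3,T4}
Step 4: wait(T1) -> count=0 queue=[T1] holders={T2,T3,T4}
Step 5: signal(T3) -> count=0 queue=[] holders={T1,T2,T4}
Step 6: wait(T3) -> count=0 queue=[T3] holders={T1,T2,T4}
Step 7: signal(T1) -> count=0 queue=[] holders={T2,T3,T4}
Step 8: wait(T1) -> count=0 queue=[T1] holders={T2,T3,T4}
Step 9: signal(T3) -> count=0 queue=[] holders={T1,T2,T4}
Step 10: signal(T4) -> count=1 queue=[] holders={T1,T2}
Step 11: wait(T4) -> count=0 queue=[] holders={T1,T2,T4}
Step 12: wait(T3) -> count=0 queue=[T3] holders={T1,T2,T4}
Step 13: signal(T4) -> count=0 queue=[] holders={T1,T2,T3}
Step 14: wait(T4) -> count=0 queue=[T4] holders={T1,T2,T3}
Step 15: signal(T1) -> count=0 queue=[] holders={T2,T3,T4}
Step 16: wait(T1) -> count=0 queue=[T1] holders={T2,T3,T4}
Final holders: T2,T3,T4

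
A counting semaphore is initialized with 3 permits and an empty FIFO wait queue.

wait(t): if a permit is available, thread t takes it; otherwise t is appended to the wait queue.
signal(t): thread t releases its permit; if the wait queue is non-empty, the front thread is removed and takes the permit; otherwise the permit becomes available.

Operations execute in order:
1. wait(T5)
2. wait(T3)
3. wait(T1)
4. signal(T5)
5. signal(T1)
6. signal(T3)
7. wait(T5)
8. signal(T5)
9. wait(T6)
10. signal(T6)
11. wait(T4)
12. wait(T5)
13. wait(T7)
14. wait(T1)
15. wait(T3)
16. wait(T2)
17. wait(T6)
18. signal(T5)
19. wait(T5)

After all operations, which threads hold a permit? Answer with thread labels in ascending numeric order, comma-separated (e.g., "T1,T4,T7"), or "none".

Step 1: wait(T5) -> count=2 queue=[] holders={T5}
Step 2: wait(T3) -> count=1 queue=[] holders={T3,T5}
Step 3: wait(T1) -> count=0 queue=[] holders={T1,T3,T5}
Step 4: signal(T5) -> count=1 queue=[] holders={T1,T3}
Step 5: signal(T1) -> count=2 queue=[] holders={T3}
Step 6: signal(T3) -> count=3 queue=[] holders={none}
Step 7: wait(T5) -> count=2 queue=[] holders={T5}
Step 8: signal(T5) -> count=3 queue=[] holders={none}
Step 9: wait(T6) -> count=2 queue=[] holders={T6}
Step 10: signal(T6) -> count=3 queue=[] holders={none}
Step 11: wait(T4) -> count=2 queue=[] holders={T4}
Step 12: wait(T5) -> count=1 queue=[] holders={T4,T5}
Step 13: wait(T7) -> count=0 queue=[] holders={T4,T5,T7}
Step 14: wait(T1) -> count=0 queue=[T1] holders={T4,T5,T7}
Step 15: wait(T3) -> count=0 queue=[T1,T3] holders={T4,T5,T7}
Step 16: wait(T2) -> count=0 queue=[T1,T3,T2] holders={T4,T5,T7}
Step 17: wait(T6) -> count=0 queue=[T1,T3,T2,T6] holders={T4,T5,T7}
Step 18: signal(T5) -> count=0 queue=[T3,T2,T6] holders={T1,T4,T7}
Step 19: wait(T5) -> count=0 queue=[T3,T2,T6,T5] holders={T1,T4,T7}
Final holders: T1,T4,T7

Answer: T1,T4,T7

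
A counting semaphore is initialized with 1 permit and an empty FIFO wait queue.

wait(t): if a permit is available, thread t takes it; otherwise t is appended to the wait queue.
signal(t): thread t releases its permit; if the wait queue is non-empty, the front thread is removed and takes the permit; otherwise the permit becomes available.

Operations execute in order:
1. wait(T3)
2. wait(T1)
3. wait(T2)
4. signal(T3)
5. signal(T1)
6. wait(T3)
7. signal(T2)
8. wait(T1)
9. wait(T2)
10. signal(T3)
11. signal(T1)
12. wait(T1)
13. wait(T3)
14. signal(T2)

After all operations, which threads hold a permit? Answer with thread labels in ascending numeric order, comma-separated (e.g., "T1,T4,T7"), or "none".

Step 1: wait(T3) -> count=0 queue=[] holders={T3}
Step 2: wait(T1) -> count=0 queue=[T1] holders={T3}
Step 3: wait(T2) -> count=0 queue=[T1,T2] holders={T3}
Step 4: signal(T3) -> count=0 queue=[T2] holders={T1}
Step 5: signal(T1) -> count=0 queue=[] holders={T2}
Step 6: wait(T3) -> count=0 queue=[T3] holders={T2}
Step 7: signal(T2) -> count=0 queue=[] holders={T3}
Step 8: wait(T1) -> count=0 queue=[T1] holders={T3}
Step 9: wait(T2) -> count=0 queue=[T1,T2] holders={T3}
Step 10: signal(T3) -> count=0 queue=[T2] holders={T1}
Step 11: signal(T1) -> count=0 queue=[] holders={T2}
Step 12: wait(T1) -> count=0 queue=[T1] holders={T2}
Step 13: wait(T3) -> count=0 queue=[T1,T3] holders={T2}
Step 14: signal(T2) -> count=0 queue=[T3] holders={T1}
Final holders: T1

Answer: T1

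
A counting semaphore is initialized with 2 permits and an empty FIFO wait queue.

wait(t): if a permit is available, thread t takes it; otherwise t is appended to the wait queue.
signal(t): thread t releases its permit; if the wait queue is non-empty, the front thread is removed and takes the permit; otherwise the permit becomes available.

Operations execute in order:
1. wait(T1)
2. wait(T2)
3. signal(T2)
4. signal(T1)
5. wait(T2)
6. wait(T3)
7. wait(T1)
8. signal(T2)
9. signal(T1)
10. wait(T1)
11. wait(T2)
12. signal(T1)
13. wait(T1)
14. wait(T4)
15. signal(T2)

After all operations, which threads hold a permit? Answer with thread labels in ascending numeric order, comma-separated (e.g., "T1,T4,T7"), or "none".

Answer: T1,T3

Derivation:
Step 1: wait(T1) -> count=1 queue=[] holders={T1}
Step 2: wait(T2) -> count=0 queue=[] holders={T1,T2}
Step 3: signal(T2) -> count=1 queue=[] holders={T1}
Step 4: signal(T1) -> count=2 queue=[] holders={none}
Step 5: wait(T2) -> count=1 queue=[] holders={T2}
Step 6: wait(T3) -> count=0 queue=[] holders={T2,T3}
Step 7: wait(T1) -> count=0 queue=[T1] holders={T2,T3}
Step 8: signal(T2) -> count=0 queue=[] holders={T1,T3}
Step 9: signal(T1) -> count=1 queue=[] holders={T3}
Step 10: wait(T1) -> count=0 queue=[] holders={T1,T3}
Step 11: wait(T2) -> count=0 queue=[T2] holders={T1,T3}
Step 12: signal(T1) -> count=0 queue=[] holders={T2,T3}
Step 13: wait(T1) -> count=0 queue=[T1] holders={T2,T3}
Step 14: wait(T4) -> count=0 queue=[T1,T4] holders={T2,T3}
Step 15: signal(T2) -> count=0 queue=[T4] holders={T1,T3}
Final holders: T1,T3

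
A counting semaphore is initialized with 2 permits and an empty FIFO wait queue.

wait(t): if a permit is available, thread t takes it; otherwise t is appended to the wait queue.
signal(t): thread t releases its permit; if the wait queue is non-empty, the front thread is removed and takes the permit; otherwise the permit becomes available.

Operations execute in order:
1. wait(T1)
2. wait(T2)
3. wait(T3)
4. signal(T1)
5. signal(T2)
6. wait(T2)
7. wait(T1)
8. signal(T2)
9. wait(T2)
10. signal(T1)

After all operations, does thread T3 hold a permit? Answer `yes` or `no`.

Answer: yes

Derivation:
Step 1: wait(T1) -> count=1 queue=[] holders={T1}
Step 2: wait(T2) -> count=0 queue=[] holders={T1,T2}
Step 3: wait(T3) -> count=0 queue=[T3] holders={T1,T2}
Step 4: signal(T1) -> count=0 queue=[] holders={T2,T3}
Step 5: signal(T2) -> count=1 queue=[] holders={T3}
Step 6: wait(T2) -> count=0 queue=[] holders={T2,T3}
Step 7: wait(T1) -> count=0 queue=[T1] holders={T2,T3}
Step 8: signal(T2) -> count=0 queue=[] holders={T1,T3}
Step 9: wait(T2) -> count=0 queue=[T2] holders={T1,T3}
Step 10: signal(T1) -> count=0 queue=[] holders={T2,T3}
Final holders: {T2,T3} -> T3 in holders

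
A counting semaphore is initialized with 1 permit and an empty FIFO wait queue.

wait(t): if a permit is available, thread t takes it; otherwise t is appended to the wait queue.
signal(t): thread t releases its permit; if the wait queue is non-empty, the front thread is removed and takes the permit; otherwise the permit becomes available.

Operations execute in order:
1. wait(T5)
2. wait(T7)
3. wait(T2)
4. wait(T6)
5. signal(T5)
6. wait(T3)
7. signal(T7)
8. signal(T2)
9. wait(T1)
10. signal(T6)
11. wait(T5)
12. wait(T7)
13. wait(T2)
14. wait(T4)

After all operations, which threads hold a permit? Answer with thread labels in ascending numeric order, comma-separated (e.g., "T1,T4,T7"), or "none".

Step 1: wait(T5) -> count=0 queue=[] holders={T5}
Step 2: wait(T7) -> count=0 queue=[T7] holders={T5}
Step 3: wait(T2) -> count=0 queue=[T7,T2] holders={T5}
Step 4: wait(T6) -> count=0 queue=[T7,T2,T6] holders={T5}
Step 5: signal(T5) -> count=0 queue=[T2,T6] holders={T7}
Step 6: wait(T3) -> count=0 queue=[T2,T6,T3] holders={T7}
Step 7: signal(T7) -> count=0 queue=[T6,T3] holders={T2}
Step 8: signal(T2) -> count=0 queue=[T3] holders={T6}
Step 9: wait(T1) -> count=0 queue=[T3,T1] holders={T6}
Step 10: signal(T6) -> count=0 queue=[T1] holders={T3}
Step 11: wait(T5) -> count=0 queue=[T1,T5] holders={T3}
Step 12: wait(T7) -> count=0 queue=[T1,T5,T7] holders={T3}
Step 13: wait(T2) -> count=0 queue=[T1,T5,T7,T2] holders={T3}
Step 14: wait(T4) -> count=0 queue=[T1,T5,T7,T2,T4] holders={T3}
Final holders: T3

Answer: T3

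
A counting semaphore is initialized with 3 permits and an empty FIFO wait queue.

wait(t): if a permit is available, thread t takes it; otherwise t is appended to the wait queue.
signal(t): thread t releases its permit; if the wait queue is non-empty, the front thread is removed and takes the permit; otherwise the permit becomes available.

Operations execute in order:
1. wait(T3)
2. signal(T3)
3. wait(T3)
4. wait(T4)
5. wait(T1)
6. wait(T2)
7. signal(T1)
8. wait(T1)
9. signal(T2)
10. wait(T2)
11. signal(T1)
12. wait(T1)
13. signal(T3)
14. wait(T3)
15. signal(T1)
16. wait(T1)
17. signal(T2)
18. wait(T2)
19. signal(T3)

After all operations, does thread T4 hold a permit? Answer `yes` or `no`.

Step 1: wait(T3) -> count=2 queue=[] holders={T3}
Step 2: signal(T3) -> count=3 queue=[] holders={none}
Step 3: wait(T3) -> count=2 queue=[] holders={T3}
Step 4: wait(T4) -> count=1 queue=[] holders={T3,T4}
Step 5: wait(T1) -> count=0 queue=[] holders={T1,T3,T4}
Step 6: wait(T2) -> count=0 queue=[T2] holders={T1,T3,T4}
Step 7: signal(T1) -> count=0 queue=[] holders={T2,T3,T4}
Step 8: wait(T1) -> count=0 queue=[T1] holders={T2,T3,T4}
Step 9: signal(T2) -> count=0 queue=[] holders={T1,T3,T4}
Step 10: wait(T2) -> count=0 queue=[T2] holders={T1,T3,T4}
Step 11: signal(T1) -> count=0 queue=[] holders={T2,T3,T4}
Step 12: wait(T1) -> count=0 queue=[T1] holders={T2,T3,T4}
Step 13: signal(T3) -> count=0 queue=[] holders={T1,T2,T4}
Step 14: wait(T3) -> count=0 queue=[T3] holders={T1,T2,T4}
Step 15: signal(T1) -> count=0 queue=[] holders={T2,T3,T4}
Step 16: wait(T1) -> count=0 queue=[T1] holders={T2,T3,T4}
Step 17: signal(T2) -> count=0 queue=[] holders={T1,T3,T4}
Step 18: wait(T2) -> count=0 queue=[T2] holders={T1,T3,T4}
Step 19: signal(T3) -> count=0 queue=[] holders={T1,T2,T4}
Final holders: {T1,T2,T4} -> T4 in holders

Answer: yes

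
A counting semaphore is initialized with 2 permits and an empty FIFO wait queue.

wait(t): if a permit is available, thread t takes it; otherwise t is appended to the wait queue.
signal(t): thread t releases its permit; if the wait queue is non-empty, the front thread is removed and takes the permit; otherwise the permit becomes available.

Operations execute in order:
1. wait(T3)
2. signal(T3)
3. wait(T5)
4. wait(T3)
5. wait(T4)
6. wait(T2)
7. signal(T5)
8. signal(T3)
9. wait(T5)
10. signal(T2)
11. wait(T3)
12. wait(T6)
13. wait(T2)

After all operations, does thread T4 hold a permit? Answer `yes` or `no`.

Step 1: wait(T3) -> count=1 queue=[] holders={T3}
Step 2: signal(T3) -> count=2 queue=[] holders={none}
Step 3: wait(T5) -> count=1 queue=[] holders={T5}
Step 4: wait(T3) -> count=0 queue=[] holders={T3,T5}
Step 5: wait(T4) -> count=0 queue=[T4] holders={T3,T5}
Step 6: wait(T2) -> count=0 queue=[T4,T2] holders={T3,T5}
Step 7: signal(T5) -> count=0 queue=[T2] holders={T3,T4}
Step 8: signal(T3) -> count=0 queue=[] holders={T2,T4}
Step 9: wait(T5) -> count=0 queue=[T5] holders={T2,T4}
Step 10: signal(T2) -> count=0 queue=[] holders={T4,T5}
Step 11: wait(T3) -> count=0 queue=[T3] holders={T4,T5}
Step 12: wait(T6) -> count=0 queue=[T3,T6] holders={T4,T5}
Step 13: wait(T2) -> count=0 queue=[T3,T6,T2] holders={T4,T5}
Final holders: {T4,T5} -> T4 in holders

Answer: yes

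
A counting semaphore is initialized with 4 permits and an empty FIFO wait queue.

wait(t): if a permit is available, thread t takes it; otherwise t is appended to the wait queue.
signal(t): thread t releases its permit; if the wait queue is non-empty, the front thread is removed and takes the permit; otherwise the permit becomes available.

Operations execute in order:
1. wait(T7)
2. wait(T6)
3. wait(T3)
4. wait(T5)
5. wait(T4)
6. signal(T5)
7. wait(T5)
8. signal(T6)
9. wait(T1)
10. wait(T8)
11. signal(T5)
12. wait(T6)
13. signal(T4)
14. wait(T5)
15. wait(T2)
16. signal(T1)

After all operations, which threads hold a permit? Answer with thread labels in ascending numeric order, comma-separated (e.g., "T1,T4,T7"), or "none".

Step 1: wait(T7) -> count=3 queue=[] holders={T7}
Step 2: wait(T6) -> count=2 queue=[] holders={T6,T7}
Step 3: wait(T3) -> count=1 queue=[] holders={T3,T6,T7}
Step 4: wait(T5) -> count=0 queue=[] holders={T3,T5,T6,T7}
Step 5: wait(T4) -> count=0 queue=[T4] holders={T3,T5,T6,T7}
Step 6: signal(T5) -> count=0 queue=[] holders={T3,T4,T6,T7}
Step 7: wait(T5) -> count=0 queue=[T5] holders={T3,T4,T6,T7}
Step 8: signal(T6) -> count=0 queue=[] holders={T3,T4,T5,T7}
Step 9: wait(T1) -> count=0 queue=[T1] holders={T3,T4,T5,T7}
Step 10: wait(T8) -> count=0 queue=[T1,T8] holders={T3,T4,T5,T7}
Step 11: signal(T5) -> count=0 queue=[T8] holders={T1,T3,T4,T7}
Step 12: wait(T6) -> count=0 queue=[T8,T6] holders={T1,T3,T4,T7}
Step 13: signal(T4) -> count=0 queue=[T6] holders={T1,T3,T7,T8}
Step 14: wait(T5) -> count=0 queue=[T6,T5] holders={T1,T3,T7,T8}
Step 15: wait(T2) -> count=0 queue=[T6,T5,T2] holders={T1,T3,T7,T8}
Step 16: signal(T1) -> count=0 queue=[T5,T2] holders={T3,T6,T7,T8}
Final holders: T3,T6,T7,T8

Answer: T3,T6,T7,T8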